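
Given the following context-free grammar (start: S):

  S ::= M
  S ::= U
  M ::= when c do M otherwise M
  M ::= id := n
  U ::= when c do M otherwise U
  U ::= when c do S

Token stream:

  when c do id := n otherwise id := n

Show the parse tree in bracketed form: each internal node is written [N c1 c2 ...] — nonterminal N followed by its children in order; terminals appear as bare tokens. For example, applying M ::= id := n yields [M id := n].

[S [M when c do [M id := n] otherwise [M id := n]]]

S
M
when c do M otherwise M
when c do id := n otherwise M
when c do id := n otherwise id := n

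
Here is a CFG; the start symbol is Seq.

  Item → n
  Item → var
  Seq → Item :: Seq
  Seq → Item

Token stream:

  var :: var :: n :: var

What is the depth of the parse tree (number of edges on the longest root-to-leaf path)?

[Seq [Item var] :: [Seq [Item var] :: [Seq [Item n] :: [Seq [Item var]]]]]

5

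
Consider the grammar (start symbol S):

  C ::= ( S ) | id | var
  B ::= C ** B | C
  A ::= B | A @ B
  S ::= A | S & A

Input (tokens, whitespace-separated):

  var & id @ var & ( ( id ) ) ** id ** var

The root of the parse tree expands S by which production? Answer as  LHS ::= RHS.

[S [S [S [A [B [C var]]]] & [A [A [B [C id]]] @ [B [C var]]]] & [A [B [C ( [S [A [B [C ( [S [A [B [C id]]]] )]]]] )] ** [B [C id] ** [B [C var]]]]]]

S ::= S & A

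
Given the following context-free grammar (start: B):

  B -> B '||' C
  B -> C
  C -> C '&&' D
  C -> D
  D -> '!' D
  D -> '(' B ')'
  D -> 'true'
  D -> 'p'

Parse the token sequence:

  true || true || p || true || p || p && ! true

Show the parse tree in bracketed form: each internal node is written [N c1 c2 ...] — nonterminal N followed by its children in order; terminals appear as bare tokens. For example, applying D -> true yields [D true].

[B [B [B [B [B [B [C [D true]]] || [C [D true]]] || [C [D p]]] || [C [D true]]] || [C [D p]]] || [C [C [D p]] && [D ! [D true]]]]

B
B || C
B || C || C
B || C || C || C
B || C || C || C || C
B || C || C || C || C || C
C || C || C || C || C || C
D || C || C || C || C || C
true || C || C || C || C || C
true || D || C || C || C || C
true || true || C || C || C || C
true || true || D || C || C || C
true || true || p || C || C || C
true || true || p || D || C || C
true || true || p || true || C || C
true || true || p || true || D || C
true || true || p || true || p || C
true || true || p || true || p || C && D
true || true || p || true || p || D && D
true || true || p || true || p || p && D
true || true || p || true || p || p && ! D
true || true || p || true || p || p && ! true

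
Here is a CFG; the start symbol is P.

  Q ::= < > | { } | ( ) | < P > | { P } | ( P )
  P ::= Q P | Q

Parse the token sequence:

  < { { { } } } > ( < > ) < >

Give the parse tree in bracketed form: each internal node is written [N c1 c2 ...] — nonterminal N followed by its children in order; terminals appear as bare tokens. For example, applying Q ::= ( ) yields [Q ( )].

[P [Q < [P [Q { [P [Q { [P [Q { }]] }]] }]] >] [P [Q ( [P [Q < >]] )] [P [Q < >]]]]

P
Q P
< P > P
< Q > P
< { P } > P
< { Q } > P
< { { P } } > P
< { { Q } } > P
< { { { } } } > P
< { { { } } } > Q P
< { { { } } } > ( P ) P
< { { { } } } > ( Q ) P
< { { { } } } > ( < > ) P
< { { { } } } > ( < > ) Q
< { { { } } } > ( < > ) < >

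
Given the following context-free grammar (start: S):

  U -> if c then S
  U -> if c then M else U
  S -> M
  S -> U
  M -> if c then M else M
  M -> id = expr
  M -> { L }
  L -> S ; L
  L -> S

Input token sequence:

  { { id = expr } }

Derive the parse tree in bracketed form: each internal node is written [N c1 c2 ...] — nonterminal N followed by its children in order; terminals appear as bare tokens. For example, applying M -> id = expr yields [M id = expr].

[S [M { [L [S [M { [L [S [M id = expr]]] }]]] }]]

S
M
{ L }
{ S }
{ M }
{ { L } }
{ { S } }
{ { M } }
{ { id = expr } }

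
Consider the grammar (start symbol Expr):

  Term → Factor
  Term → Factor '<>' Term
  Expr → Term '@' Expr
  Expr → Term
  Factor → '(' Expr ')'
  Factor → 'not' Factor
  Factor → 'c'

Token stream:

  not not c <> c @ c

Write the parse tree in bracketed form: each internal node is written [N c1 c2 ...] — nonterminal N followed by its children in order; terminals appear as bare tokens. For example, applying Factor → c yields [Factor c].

Expr
Term @ Expr
Factor <> Term @ Expr
not Factor <> Term @ Expr
not not Factor <> Term @ Expr
not not c <> Term @ Expr
not not c <> Factor @ Expr
not not c <> c @ Expr
not not c <> c @ Term
not not c <> c @ Factor
not not c <> c @ c

[Expr [Term [Factor not [Factor not [Factor c]]] <> [Term [Factor c]]] @ [Expr [Term [Factor c]]]]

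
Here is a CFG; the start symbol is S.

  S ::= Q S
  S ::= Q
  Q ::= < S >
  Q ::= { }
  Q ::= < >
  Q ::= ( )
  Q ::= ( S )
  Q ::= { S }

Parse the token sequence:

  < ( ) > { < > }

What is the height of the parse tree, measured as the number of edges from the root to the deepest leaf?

[S [Q < [S [Q ( )]] >] [S [Q { [S [Q < >]] }]]]

5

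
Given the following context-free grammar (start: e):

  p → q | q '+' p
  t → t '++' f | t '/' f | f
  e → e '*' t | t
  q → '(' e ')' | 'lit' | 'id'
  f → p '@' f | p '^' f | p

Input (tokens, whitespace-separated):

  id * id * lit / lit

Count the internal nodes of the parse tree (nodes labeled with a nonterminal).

[e [e [e [t [f [p [q id]]]]] * [t [f [p [q id]]]]] * [t [t [f [p [q lit]]]] / [f [p [q lit]]]]]

19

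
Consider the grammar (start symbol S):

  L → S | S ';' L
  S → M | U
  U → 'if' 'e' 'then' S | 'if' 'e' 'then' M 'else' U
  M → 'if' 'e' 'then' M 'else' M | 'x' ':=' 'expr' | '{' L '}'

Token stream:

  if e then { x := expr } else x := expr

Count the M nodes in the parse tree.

[S [M if e then [M { [L [S [M x := expr]]] }] else [M x := expr]]]

4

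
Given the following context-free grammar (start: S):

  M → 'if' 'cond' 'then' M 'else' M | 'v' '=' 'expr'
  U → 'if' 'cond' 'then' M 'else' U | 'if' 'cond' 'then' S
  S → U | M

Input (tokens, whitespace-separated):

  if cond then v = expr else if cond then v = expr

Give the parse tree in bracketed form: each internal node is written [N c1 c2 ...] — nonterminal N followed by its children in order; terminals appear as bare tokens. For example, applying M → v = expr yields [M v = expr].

S
U
if cond then M else U
if cond then v = expr else U
if cond then v = expr else if cond then S
if cond then v = expr else if cond then M
if cond then v = expr else if cond then v = expr

[S [U if cond then [M v = expr] else [U if cond then [S [M v = expr]]]]]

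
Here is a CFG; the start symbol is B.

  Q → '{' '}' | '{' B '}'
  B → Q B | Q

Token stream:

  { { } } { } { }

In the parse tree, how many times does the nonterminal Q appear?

[B [Q { [B [Q { }]] }] [B [Q { }] [B [Q { }]]]]

4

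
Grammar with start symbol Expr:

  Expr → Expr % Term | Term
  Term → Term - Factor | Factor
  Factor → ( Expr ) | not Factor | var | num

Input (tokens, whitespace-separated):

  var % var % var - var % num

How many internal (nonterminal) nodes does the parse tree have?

[Expr [Expr [Expr [Expr [Term [Factor var]]] % [Term [Factor var]]] % [Term [Term [Factor var]] - [Factor var]]] % [Term [Factor num]]]

14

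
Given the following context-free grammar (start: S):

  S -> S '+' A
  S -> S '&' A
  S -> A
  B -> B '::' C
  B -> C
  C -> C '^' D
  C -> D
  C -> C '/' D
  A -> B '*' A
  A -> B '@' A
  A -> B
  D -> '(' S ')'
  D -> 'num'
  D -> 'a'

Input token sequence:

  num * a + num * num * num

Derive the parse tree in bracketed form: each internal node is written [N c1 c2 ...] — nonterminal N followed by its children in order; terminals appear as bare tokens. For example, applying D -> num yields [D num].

S
S + A
A + A
B * A + A
C * A + A
D * A + A
num * A + A
num * B + A
num * C + A
num * D + A
num * a + A
num * a + B * A
num * a + C * A
num * a + D * A
num * a + num * A
num * a + num * B * A
num * a + num * C * A
num * a + num * D * A
num * a + num * num * A
num * a + num * num * B
num * a + num * num * C
num * a + num * num * D
num * a + num * num * num

[S [S [A [B [C [D num]]] * [A [B [C [D a]]]]]] + [A [B [C [D num]]] * [A [B [C [D num]]] * [A [B [C [D num]]]]]]]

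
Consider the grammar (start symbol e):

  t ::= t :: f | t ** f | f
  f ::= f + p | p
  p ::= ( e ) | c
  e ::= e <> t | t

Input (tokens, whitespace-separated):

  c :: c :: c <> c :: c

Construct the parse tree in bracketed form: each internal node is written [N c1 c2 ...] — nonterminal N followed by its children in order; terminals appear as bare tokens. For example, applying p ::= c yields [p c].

[e [e [t [t [t [f [p c]]] :: [f [p c]]] :: [f [p c]]]] <> [t [t [f [p c]]] :: [f [p c]]]]

e
e <> t
t <> t
t :: f <> t
t :: f :: f <> t
f :: f :: f <> t
p :: f :: f <> t
c :: f :: f <> t
c :: p :: f <> t
c :: c :: f <> t
c :: c :: p <> t
c :: c :: c <> t
c :: c :: c <> t :: f
c :: c :: c <> f :: f
c :: c :: c <> p :: f
c :: c :: c <> c :: f
c :: c :: c <> c :: p
c :: c :: c <> c :: c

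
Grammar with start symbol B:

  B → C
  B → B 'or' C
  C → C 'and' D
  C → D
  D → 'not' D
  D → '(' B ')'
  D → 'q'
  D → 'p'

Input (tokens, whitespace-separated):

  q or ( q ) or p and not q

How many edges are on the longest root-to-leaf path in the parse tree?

7

[B [B [B [C [D q]]] or [C [D ( [B [C [D q]]] )]]] or [C [C [D p]] and [D not [D q]]]]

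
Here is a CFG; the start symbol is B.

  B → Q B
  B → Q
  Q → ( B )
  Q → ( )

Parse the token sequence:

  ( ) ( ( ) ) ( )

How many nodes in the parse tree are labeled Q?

[B [Q ( )] [B [Q ( [B [Q ( )]] )] [B [Q ( )]]]]

4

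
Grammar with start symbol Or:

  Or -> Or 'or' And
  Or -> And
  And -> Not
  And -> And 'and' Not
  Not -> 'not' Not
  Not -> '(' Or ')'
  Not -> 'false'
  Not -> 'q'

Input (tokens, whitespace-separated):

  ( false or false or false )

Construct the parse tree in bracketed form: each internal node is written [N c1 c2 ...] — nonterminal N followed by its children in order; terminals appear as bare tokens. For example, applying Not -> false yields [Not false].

Or
And
Not
( Or )
( Or or And )
( Or or And or And )
( And or And or And )
( Not or And or And )
( false or And or And )
( false or Not or And )
( false or false or And )
( false or false or Not )
( false or false or false )

[Or [And [Not ( [Or [Or [Or [And [Not false]]] or [And [Not false]]] or [And [Not false]]] )]]]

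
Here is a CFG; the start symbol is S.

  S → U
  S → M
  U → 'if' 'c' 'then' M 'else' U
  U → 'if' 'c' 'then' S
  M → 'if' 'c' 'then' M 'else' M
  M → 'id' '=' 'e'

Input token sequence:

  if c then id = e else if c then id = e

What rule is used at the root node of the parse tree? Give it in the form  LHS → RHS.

S → U

[S [U if c then [M id = e] else [U if c then [S [M id = e]]]]]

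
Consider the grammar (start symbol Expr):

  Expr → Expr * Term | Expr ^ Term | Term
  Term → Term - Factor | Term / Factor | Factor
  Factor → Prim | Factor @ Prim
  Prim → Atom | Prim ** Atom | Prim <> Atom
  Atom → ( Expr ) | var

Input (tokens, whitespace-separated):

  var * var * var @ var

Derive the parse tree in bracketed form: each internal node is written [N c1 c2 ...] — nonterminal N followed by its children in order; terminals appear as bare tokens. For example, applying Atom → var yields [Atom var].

Expr
Expr * Term
Expr * Term * Term
Term * Term * Term
Factor * Term * Term
Prim * Term * Term
Atom * Term * Term
var * Term * Term
var * Factor * Term
var * Prim * Term
var * Atom * Term
var * var * Term
var * var * Factor
var * var * Factor @ Prim
var * var * Prim @ Prim
var * var * Atom @ Prim
var * var * var @ Prim
var * var * var @ Atom
var * var * var @ var

[Expr [Expr [Expr [Term [Factor [Prim [Atom var]]]]] * [Term [Factor [Prim [Atom var]]]]] * [Term [Factor [Factor [Prim [Atom var]]] @ [Prim [Atom var]]]]]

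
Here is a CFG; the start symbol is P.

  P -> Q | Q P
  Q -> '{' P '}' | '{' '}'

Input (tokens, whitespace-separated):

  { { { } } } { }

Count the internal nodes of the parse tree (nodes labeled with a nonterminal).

[P [Q { [P [Q { [P [Q { }]] }]] }] [P [Q { }]]]

8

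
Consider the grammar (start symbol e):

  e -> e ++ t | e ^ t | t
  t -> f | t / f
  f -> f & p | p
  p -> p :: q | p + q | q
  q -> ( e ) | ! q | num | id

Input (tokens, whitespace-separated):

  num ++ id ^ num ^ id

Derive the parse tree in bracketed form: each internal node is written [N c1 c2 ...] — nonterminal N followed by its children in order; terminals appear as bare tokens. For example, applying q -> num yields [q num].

[e [e [e [e [t [f [p [q num]]]]] ++ [t [f [p [q id]]]]] ^ [t [f [p [q num]]]]] ^ [t [f [p [q id]]]]]

e
e ^ t
e ^ t ^ t
e ++ t ^ t ^ t
t ++ t ^ t ^ t
f ++ t ^ t ^ t
p ++ t ^ t ^ t
q ++ t ^ t ^ t
num ++ t ^ t ^ t
num ++ f ^ t ^ t
num ++ p ^ t ^ t
num ++ q ^ t ^ t
num ++ id ^ t ^ t
num ++ id ^ f ^ t
num ++ id ^ p ^ t
num ++ id ^ q ^ t
num ++ id ^ num ^ t
num ++ id ^ num ^ f
num ++ id ^ num ^ p
num ++ id ^ num ^ q
num ++ id ^ num ^ id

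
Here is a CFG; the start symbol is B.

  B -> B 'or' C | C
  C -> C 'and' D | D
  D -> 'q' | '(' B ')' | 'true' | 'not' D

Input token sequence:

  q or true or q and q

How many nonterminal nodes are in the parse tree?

[B [B [B [C [D q]]] or [C [D true]]] or [C [C [D q]] and [D q]]]

11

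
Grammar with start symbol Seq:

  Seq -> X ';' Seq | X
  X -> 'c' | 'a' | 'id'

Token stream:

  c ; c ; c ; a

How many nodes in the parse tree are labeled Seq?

[Seq [X c] ; [Seq [X c] ; [Seq [X c] ; [Seq [X a]]]]]

4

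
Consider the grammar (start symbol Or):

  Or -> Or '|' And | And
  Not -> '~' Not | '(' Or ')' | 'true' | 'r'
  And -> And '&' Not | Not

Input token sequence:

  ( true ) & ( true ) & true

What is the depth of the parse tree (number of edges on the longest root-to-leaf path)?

[Or [And [And [And [Not ( [Or [And [Not true]]] )]] & [Not ( [Or [And [Not true]]] )]] & [Not true]]]

8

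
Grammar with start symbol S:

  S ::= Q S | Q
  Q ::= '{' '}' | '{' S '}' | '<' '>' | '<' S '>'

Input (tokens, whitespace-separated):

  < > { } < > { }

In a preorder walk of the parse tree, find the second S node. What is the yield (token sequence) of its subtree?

{ } < > { }

[S [Q < >] [S [Q { }] [S [Q < >] [S [Q { }]]]]]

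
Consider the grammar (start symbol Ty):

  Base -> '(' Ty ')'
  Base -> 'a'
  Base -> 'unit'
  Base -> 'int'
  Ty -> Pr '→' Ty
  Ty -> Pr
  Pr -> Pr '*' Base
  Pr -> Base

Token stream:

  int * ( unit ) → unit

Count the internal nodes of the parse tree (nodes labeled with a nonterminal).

[Ty [Pr [Pr [Base int]] * [Base ( [Ty [Pr [Base unit]]] )]] → [Ty [Pr [Base unit]]]]

11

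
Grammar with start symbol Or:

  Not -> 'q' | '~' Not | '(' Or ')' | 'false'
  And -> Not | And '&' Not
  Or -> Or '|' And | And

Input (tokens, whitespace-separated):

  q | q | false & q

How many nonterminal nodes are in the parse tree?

11

[Or [Or [Or [And [Not q]]] | [And [Not q]]] | [And [And [Not false]] & [Not q]]]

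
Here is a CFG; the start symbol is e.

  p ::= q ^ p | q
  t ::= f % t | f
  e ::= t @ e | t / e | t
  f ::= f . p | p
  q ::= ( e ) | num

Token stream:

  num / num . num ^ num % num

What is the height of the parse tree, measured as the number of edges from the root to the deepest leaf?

7

[e [t [f [p [q num]]]] / [e [t [f [f [p [q num]]] . [p [q num] ^ [p [q num]]]] % [t [f [p [q num]]]]]]]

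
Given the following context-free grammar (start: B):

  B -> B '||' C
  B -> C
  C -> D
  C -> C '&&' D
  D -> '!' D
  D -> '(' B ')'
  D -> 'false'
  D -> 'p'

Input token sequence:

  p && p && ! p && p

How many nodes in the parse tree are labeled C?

4

[B [C [C [C [C [D p]] && [D p]] && [D ! [D p]]] && [D p]]]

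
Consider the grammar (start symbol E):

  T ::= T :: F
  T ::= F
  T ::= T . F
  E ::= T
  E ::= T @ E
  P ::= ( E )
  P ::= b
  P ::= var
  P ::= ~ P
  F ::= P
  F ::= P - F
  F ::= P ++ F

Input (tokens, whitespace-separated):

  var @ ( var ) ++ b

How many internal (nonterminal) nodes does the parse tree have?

14

[E [T [F [P var]]] @ [E [T [F [P ( [E [T [F [P var]]]] )] ++ [F [P b]]]]]]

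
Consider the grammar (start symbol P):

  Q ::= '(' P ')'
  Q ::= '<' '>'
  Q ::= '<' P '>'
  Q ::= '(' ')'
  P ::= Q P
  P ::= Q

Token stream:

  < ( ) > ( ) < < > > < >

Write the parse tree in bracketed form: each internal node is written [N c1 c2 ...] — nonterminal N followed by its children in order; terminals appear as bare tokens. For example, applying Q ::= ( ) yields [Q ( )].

[P [Q < [P [Q ( )]] >] [P [Q ( )] [P [Q < [P [Q < >]] >] [P [Q < >]]]]]

P
Q P
< P > P
< Q > P
< ( ) > P
< ( ) > Q P
< ( ) > ( ) P
< ( ) > ( ) Q P
< ( ) > ( ) < P > P
< ( ) > ( ) < Q > P
< ( ) > ( ) < < > > P
< ( ) > ( ) < < > > Q
< ( ) > ( ) < < > > < >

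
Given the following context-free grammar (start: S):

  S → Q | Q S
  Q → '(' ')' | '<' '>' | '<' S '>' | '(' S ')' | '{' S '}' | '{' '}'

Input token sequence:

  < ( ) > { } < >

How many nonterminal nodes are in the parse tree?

[S [Q < [S [Q ( )]] >] [S [Q { }] [S [Q < >]]]]

8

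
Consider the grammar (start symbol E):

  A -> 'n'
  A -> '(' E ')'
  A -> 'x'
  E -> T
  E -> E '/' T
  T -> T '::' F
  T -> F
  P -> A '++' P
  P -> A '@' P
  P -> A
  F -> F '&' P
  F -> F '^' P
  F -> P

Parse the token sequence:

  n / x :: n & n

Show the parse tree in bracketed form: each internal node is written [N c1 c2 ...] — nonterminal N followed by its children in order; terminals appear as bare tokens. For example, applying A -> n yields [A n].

E
E / T
T / T
F / T
P / T
A / T
n / T
n / T :: F
n / F :: F
n / P :: F
n / A :: F
n / x :: F
n / x :: F & P
n / x :: P & P
n / x :: A & P
n / x :: n & P
n / x :: n & A
n / x :: n & n

[E [E [T [F [P [A n]]]]] / [T [T [F [P [A x]]]] :: [F [F [P [A n]]] & [P [A n]]]]]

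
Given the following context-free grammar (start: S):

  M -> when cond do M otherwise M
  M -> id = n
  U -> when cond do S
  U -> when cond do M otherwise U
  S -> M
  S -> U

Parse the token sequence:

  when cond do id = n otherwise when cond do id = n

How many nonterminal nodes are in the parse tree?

6

[S [U when cond do [M id = n] otherwise [U when cond do [S [M id = n]]]]]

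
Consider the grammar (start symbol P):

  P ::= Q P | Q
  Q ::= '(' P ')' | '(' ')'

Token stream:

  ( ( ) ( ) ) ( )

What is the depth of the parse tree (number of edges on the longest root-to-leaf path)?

5

[P [Q ( [P [Q ( )] [P [Q ( )]]] )] [P [Q ( )]]]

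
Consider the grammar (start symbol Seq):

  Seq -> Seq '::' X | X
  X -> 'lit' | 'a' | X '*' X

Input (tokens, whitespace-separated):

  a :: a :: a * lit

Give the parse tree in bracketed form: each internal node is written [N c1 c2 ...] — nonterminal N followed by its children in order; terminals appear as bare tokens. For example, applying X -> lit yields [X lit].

Seq
Seq :: X
Seq :: X :: X
X :: X :: X
a :: X :: X
a :: a :: X
a :: a :: X * X
a :: a :: a * X
a :: a :: a * lit

[Seq [Seq [Seq [X a]] :: [X a]] :: [X [X a] * [X lit]]]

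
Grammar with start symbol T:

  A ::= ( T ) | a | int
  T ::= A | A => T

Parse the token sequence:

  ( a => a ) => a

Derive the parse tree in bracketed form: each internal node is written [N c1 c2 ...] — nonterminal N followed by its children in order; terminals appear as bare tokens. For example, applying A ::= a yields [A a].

T
A => T
( T ) => T
( A => T ) => T
( a => T ) => T
( a => A ) => T
( a => a ) => T
( a => a ) => A
( a => a ) => a

[T [A ( [T [A a] => [T [A a]]] )] => [T [A a]]]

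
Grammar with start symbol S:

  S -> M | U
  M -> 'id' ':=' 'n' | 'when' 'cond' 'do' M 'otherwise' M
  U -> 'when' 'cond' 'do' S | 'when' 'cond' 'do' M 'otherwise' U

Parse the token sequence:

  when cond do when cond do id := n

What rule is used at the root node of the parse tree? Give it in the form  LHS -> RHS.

[S [U when cond do [S [U when cond do [S [M id := n]]]]]]

S -> U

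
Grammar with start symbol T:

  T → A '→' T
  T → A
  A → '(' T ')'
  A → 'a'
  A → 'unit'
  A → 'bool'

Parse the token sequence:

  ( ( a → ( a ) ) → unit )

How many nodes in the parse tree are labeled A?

[T [A ( [T [A ( [T [A a] → [T [A ( [T [A a]] )]]] )] → [T [A unit]]] )]]

6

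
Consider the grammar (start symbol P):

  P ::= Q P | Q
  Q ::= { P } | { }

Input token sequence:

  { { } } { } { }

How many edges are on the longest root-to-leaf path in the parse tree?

[P [Q { [P [Q { }]] }] [P [Q { }] [P [Q { }]]]]

4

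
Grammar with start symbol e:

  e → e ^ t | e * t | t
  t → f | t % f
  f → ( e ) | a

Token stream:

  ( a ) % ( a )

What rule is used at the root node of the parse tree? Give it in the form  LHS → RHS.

e → t

[e [t [t [f ( [e [t [f a]]] )]] % [f ( [e [t [f a]]] )]]]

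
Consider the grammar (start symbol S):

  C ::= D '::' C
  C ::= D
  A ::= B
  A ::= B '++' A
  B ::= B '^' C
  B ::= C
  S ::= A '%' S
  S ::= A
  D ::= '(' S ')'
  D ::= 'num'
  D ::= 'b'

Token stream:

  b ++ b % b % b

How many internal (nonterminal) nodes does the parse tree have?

[S [A [B [C [D b]]] ++ [A [B [C [D b]]]]] % [S [A [B [C [D b]]]] % [S [A [B [C [D b]]]]]]]

19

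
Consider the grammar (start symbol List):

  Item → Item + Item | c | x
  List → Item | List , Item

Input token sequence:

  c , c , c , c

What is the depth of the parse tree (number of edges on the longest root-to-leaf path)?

5

[List [List [List [List [Item c]] , [Item c]] , [Item c]] , [Item c]]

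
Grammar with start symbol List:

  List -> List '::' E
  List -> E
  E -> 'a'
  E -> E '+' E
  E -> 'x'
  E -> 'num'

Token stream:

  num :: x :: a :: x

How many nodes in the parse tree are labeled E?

[List [List [List [List [E num]] :: [E x]] :: [E a]] :: [E x]]

4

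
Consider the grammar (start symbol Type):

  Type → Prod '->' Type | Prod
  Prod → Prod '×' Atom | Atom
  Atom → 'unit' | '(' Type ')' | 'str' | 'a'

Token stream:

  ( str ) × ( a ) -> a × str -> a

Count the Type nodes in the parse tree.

[Type [Prod [Prod [Atom ( [Type [Prod [Atom str]]] )]] × [Atom ( [Type [Prod [Atom a]]] )]] -> [Type [Prod [Prod [Atom a]] × [Atom str]] -> [Type [Prod [Atom a]]]]]

5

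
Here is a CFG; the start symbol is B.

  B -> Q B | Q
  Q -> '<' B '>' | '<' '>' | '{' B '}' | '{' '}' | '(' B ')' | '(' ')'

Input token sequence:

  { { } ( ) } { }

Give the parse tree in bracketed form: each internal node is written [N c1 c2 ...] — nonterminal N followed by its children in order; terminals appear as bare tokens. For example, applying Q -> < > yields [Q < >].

B
Q B
{ B } B
{ Q B } B
{ { } B } B
{ { } Q } B
{ { } ( ) } B
{ { } ( ) } Q
{ { } ( ) } { }

[B [Q { [B [Q { }] [B [Q ( )]]] }] [B [Q { }]]]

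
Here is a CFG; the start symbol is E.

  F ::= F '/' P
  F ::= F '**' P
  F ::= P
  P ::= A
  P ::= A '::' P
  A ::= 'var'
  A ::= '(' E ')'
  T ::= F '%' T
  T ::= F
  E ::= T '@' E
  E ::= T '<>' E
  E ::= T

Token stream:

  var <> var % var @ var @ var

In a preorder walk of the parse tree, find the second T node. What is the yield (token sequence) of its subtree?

var % var

[E [T [F [P [A var]]]] <> [E [T [F [P [A var]]] % [T [F [P [A var]]]]] @ [E [T [F [P [A var]]]] @ [E [T [F [P [A var]]]]]]]]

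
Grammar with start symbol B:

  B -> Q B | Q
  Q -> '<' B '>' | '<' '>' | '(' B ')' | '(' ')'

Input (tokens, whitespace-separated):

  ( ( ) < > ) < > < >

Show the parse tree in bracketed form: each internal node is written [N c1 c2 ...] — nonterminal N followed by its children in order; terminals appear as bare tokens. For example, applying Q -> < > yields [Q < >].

B
Q B
( B ) B
( Q B ) B
( ( ) B ) B
( ( ) Q ) B
( ( ) < > ) B
( ( ) < > ) Q B
( ( ) < > ) < > B
( ( ) < > ) < > Q
( ( ) < > ) < > < >

[B [Q ( [B [Q ( )] [B [Q < >]]] )] [B [Q < >] [B [Q < >]]]]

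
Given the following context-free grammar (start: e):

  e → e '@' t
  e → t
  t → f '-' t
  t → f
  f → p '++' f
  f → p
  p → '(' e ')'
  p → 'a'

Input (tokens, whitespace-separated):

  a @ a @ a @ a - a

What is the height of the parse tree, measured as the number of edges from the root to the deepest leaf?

7

[e [e [e [e [t [f [p a]]]] @ [t [f [p a]]]] @ [t [f [p a]]]] @ [t [f [p a]] - [t [f [p a]]]]]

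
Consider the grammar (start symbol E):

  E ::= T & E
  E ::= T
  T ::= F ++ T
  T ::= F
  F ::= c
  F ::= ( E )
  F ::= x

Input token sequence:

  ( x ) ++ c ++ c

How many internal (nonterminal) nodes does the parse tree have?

10

[E [T [F ( [E [T [F x]]] )] ++ [T [F c] ++ [T [F c]]]]]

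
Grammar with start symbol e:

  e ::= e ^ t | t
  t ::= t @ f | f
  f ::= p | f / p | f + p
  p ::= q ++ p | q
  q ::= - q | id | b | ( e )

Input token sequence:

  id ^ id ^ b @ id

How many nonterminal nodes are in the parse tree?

19

[e [e [e [t [f [p [q id]]]]] ^ [t [f [p [q id]]]]] ^ [t [t [f [p [q b]]]] @ [f [p [q id]]]]]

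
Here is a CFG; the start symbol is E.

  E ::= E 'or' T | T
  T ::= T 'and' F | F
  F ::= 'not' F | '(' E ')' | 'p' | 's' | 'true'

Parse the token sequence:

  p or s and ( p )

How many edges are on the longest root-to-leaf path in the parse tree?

[E [E [T [F p]]] or [T [T [F s]] and [F ( [E [T [F p]]] )]]]

6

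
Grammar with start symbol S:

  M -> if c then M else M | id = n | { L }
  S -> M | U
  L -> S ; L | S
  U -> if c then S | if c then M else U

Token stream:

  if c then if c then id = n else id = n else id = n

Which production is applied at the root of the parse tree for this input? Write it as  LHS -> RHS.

S -> M

[S [M if c then [M if c then [M id = n] else [M id = n]] else [M id = n]]]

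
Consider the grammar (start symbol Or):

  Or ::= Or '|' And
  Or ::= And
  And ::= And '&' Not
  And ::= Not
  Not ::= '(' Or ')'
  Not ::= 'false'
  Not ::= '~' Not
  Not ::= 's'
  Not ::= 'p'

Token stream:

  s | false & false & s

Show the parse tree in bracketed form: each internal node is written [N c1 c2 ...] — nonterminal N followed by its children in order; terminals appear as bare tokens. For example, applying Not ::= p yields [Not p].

Or
Or | And
And | And
Not | And
s | And
s | And & Not
s | And & Not & Not
s | Not & Not & Not
s | false & Not & Not
s | false & false & Not
s | false & false & s

[Or [Or [And [Not s]]] | [And [And [And [Not false]] & [Not false]] & [Not s]]]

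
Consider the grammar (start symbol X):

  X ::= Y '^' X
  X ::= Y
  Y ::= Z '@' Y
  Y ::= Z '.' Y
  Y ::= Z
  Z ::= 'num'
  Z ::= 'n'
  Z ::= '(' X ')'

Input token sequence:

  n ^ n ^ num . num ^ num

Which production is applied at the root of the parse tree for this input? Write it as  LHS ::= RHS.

[X [Y [Z n]] ^ [X [Y [Z n]] ^ [X [Y [Z num] . [Y [Z num]]] ^ [X [Y [Z num]]]]]]

X ::= Y '^' X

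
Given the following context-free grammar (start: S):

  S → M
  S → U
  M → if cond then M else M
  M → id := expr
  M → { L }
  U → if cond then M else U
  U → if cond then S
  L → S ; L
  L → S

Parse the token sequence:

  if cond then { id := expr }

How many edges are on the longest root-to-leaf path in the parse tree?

[S [U if cond then [S [M { [L [S [M id := expr]]] }]]]]

7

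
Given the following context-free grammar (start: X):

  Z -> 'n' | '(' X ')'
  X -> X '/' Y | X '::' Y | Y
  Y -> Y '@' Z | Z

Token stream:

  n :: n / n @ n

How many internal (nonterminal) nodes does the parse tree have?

[X [X [X [Y [Z n]]] :: [Y [Z n]]] / [Y [Y [Z n]] @ [Z n]]]

11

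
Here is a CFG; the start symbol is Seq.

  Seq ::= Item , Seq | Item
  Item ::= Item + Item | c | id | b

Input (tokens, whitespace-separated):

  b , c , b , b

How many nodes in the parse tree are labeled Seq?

4

[Seq [Item b] , [Seq [Item c] , [Seq [Item b] , [Seq [Item b]]]]]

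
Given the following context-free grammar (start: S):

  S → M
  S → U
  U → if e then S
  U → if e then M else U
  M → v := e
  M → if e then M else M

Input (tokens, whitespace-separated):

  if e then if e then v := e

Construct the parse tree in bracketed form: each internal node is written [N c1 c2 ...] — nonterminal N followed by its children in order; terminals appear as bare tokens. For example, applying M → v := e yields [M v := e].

S
U
if e then S
if e then U
if e then if e then S
if e then if e then M
if e then if e then v := e

[S [U if e then [S [U if e then [S [M v := e]]]]]]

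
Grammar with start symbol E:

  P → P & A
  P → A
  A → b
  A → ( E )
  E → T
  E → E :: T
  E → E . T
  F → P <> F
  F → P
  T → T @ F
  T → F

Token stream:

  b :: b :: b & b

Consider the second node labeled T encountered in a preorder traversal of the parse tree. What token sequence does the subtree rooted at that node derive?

[E [E [E [T [F [P [A b]]]]] :: [T [F [P [A b]]]]] :: [T [F [P [P [A b]] & [A b]]]]]

b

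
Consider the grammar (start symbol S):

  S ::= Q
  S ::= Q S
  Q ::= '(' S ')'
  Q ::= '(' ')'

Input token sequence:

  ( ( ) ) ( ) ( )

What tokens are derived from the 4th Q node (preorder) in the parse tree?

( )

[S [Q ( [S [Q ( )]] )] [S [Q ( )] [S [Q ( )]]]]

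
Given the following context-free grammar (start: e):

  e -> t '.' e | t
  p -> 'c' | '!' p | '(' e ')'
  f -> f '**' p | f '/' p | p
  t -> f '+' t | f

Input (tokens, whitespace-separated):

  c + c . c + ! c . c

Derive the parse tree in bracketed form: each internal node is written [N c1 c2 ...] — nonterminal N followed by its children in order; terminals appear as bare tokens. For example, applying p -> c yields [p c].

e
t . e
f + t . e
p + t . e
c + t . e
c + f . e
c + p . e
c + c . e
c + c . t . e
c + c . f + t . e
c + c . p + t . e
c + c . c + t . e
c + c . c + f . e
c + c . c + p . e
c + c . c + ! p . e
c + c . c + ! c . e
c + c . c + ! c . t
c + c . c + ! c . f
c + c . c + ! c . p
c + c . c + ! c . c

[e [t [f [p c]] + [t [f [p c]]]] . [e [t [f [p c]] + [t [f [p ! [p c]]]]] . [e [t [f [p c]]]]]]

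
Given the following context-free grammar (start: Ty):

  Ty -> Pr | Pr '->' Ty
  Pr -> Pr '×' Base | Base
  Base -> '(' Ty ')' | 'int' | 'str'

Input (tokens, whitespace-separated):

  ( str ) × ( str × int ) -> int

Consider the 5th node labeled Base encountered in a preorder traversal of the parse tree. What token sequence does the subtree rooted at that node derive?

[Ty [Pr [Pr [Base ( [Ty [Pr [Base str]]] )]] × [Base ( [Ty [Pr [Pr [Base str]] × [Base int]]] )]] -> [Ty [Pr [Base int]]]]

int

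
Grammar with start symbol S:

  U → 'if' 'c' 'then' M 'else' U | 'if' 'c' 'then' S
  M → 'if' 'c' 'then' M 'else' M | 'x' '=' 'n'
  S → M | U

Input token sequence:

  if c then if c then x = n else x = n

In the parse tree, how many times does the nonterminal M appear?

3

[S [U if c then [S [M if c then [M x = n] else [M x = n]]]]]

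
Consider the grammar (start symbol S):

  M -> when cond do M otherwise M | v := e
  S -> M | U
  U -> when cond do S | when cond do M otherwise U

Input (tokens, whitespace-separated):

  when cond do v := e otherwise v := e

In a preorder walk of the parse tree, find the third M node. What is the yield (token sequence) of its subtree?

v := e

[S [M when cond do [M v := e] otherwise [M v := e]]]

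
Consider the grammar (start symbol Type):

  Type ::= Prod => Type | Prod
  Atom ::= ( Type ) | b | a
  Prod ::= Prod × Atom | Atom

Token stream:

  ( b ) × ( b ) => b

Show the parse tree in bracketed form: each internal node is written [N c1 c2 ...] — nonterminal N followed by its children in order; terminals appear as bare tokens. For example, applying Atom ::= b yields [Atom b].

[Type [Prod [Prod [Atom ( [Type [Prod [Atom b]]] )]] × [Atom ( [Type [Prod [Atom b]]] )]] => [Type [Prod [Atom b]]]]

Type
Prod => Type
Prod × Atom => Type
Atom × Atom => Type
( Type ) × Atom => Type
( Prod ) × Atom => Type
( Atom ) × Atom => Type
( b ) × Atom => Type
( b ) × ( Type ) => Type
( b ) × ( Prod ) => Type
( b ) × ( Atom ) => Type
( b ) × ( b ) => Type
( b ) × ( b ) => Prod
( b ) × ( b ) => Atom
( b ) × ( b ) => b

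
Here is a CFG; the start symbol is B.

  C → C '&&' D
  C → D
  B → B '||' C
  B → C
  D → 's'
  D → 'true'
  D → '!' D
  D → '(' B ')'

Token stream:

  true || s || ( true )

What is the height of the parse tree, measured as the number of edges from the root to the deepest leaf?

[B [B [B [C [D true]]] || [C [D s]]] || [C [D ( [B [C [D true]]] )]]]

6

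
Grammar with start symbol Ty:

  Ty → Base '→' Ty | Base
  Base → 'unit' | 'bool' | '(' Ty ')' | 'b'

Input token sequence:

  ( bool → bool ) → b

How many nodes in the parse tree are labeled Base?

[Ty [Base ( [Ty [Base bool] → [Ty [Base bool]]] )] → [Ty [Base b]]]

4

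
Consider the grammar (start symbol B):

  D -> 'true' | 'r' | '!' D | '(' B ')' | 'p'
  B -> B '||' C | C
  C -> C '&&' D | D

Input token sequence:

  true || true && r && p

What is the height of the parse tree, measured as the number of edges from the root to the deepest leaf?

5

[B [B [C [D true]]] || [C [C [C [D true]] && [D r]] && [D p]]]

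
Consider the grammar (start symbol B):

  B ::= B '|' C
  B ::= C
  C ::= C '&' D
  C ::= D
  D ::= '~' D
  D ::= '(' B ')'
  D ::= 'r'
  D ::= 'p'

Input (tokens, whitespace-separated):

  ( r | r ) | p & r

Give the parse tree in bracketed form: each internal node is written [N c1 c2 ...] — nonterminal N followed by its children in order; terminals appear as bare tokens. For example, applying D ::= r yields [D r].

[B [B [C [D ( [B [B [C [D r]]] | [C [D r]]] )]]] | [C [C [D p]] & [D r]]]

B
B | C
C | C
D | C
( B ) | C
( B | C ) | C
( C | C ) | C
( D | C ) | C
( r | C ) | C
( r | D ) | C
( r | r ) | C
( r | r ) | C & D
( r | r ) | D & D
( r | r ) | p & D
( r | r ) | p & r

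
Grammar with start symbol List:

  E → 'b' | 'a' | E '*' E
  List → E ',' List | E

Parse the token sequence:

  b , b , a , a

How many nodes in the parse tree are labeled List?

4

[List [E b] , [List [E b] , [List [E a] , [List [E a]]]]]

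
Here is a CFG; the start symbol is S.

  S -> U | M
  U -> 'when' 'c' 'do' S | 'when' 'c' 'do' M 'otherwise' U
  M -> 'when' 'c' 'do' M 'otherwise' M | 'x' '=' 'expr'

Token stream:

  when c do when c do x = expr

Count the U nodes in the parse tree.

[S [U when c do [S [U when c do [S [M x = expr]]]]]]

2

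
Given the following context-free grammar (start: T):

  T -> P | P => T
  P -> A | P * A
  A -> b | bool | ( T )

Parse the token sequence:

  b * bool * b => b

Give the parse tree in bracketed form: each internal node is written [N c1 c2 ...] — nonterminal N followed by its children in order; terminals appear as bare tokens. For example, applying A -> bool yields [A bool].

[T [P [P [P [A b]] * [A bool]] * [A b]] => [T [P [A b]]]]

T
P => T
P * A => T
P * A * A => T
A * A * A => T
b * A * A => T
b * bool * A => T
b * bool * b => T
b * bool * b => P
b * bool * b => A
b * bool * b => b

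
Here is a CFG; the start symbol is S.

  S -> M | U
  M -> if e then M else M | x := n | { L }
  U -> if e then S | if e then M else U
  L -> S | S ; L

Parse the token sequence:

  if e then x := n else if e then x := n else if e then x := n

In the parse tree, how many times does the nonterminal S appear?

[S [U if e then [M x := n] else [U if e then [M x := n] else [U if e then [S [M x := n]]]]]]

2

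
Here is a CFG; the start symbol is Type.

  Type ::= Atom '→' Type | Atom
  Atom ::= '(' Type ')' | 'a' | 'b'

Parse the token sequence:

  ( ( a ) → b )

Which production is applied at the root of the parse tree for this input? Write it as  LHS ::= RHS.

[Type [Atom ( [Type [Atom ( [Type [Atom a]] )] → [Type [Atom b]]] )]]

Type ::= Atom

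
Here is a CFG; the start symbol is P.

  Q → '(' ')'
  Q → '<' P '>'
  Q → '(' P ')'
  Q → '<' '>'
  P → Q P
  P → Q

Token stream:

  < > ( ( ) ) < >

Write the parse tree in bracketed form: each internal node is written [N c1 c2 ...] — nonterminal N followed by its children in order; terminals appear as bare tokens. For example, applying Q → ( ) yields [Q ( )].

P
Q P
< > P
< > Q P
< > ( P ) P
< > ( Q ) P
< > ( ( ) ) P
< > ( ( ) ) Q
< > ( ( ) ) < >

[P [Q < >] [P [Q ( [P [Q ( )]] )] [P [Q < >]]]]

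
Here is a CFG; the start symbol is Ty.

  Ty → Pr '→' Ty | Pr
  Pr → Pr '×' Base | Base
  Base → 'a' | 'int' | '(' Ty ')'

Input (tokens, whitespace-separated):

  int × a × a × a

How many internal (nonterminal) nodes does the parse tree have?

9

[Ty [Pr [Pr [Pr [Pr [Base int]] × [Base a]] × [Base a]] × [Base a]]]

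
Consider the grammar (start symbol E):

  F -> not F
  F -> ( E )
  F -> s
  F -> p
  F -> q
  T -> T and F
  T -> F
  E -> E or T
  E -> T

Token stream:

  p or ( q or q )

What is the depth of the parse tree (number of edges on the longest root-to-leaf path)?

[E [E [T [F p]]] or [T [F ( [E [E [T [F q]]] or [T [F q]]] )]]]

7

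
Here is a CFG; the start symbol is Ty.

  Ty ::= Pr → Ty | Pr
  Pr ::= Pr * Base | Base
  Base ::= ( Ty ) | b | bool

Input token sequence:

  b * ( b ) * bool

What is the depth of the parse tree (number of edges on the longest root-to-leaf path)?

7

[Ty [Pr [Pr [Pr [Base b]] * [Base ( [Ty [Pr [Base b]]] )]] * [Base bool]]]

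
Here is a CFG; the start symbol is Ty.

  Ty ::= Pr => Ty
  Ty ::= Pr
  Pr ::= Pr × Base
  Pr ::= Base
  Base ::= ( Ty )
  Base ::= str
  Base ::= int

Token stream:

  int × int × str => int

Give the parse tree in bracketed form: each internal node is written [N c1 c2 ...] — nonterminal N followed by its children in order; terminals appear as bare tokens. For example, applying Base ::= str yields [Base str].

[Ty [Pr [Pr [Pr [Base int]] × [Base int]] × [Base str]] => [Ty [Pr [Base int]]]]

Ty
Pr => Ty
Pr × Base => Ty
Pr × Base × Base => Ty
Base × Base × Base => Ty
int × Base × Base => Ty
int × int × Base => Ty
int × int × str => Ty
int × int × str => Pr
int × int × str => Base
int × int × str => int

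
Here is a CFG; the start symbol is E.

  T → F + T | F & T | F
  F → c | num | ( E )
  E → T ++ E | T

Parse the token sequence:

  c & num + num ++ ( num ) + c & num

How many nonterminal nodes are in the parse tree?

17

[E [T [F c] & [T [F num] + [T [F num]]]] ++ [E [T [F ( [E [T [F num]]] )] + [T [F c] & [T [F num]]]]]]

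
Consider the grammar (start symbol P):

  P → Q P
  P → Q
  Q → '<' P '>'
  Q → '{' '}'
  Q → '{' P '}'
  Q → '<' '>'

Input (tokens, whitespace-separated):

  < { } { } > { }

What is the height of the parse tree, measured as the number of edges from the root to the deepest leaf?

5

[P [Q < [P [Q { }] [P [Q { }]]] >] [P [Q { }]]]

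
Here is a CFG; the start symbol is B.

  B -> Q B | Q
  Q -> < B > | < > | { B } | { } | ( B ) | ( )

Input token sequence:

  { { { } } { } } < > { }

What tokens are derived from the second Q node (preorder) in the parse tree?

{ { } }

[B [Q { [B [Q { [B [Q { }]] }] [B [Q { }]]] }] [B [Q < >] [B [Q { }]]]]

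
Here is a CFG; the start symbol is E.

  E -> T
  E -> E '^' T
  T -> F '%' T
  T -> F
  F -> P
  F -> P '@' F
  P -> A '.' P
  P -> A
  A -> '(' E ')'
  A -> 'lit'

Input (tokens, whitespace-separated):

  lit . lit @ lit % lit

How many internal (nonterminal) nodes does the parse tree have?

[E [T [F [P [A lit] . [P [A lit]]] @ [F [P [A lit]]]] % [T [F [P [A lit]]]]]]

14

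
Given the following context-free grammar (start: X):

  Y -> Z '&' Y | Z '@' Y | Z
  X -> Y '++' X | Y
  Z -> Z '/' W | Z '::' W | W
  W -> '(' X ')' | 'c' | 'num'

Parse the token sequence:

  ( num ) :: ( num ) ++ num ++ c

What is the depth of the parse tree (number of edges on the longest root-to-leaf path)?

[X [Y [Z [Z [W ( [X [Y [Z [W num]]]] )]] :: [W ( [X [Y [Z [W num]]]] )]]] ++ [X [Y [Z [W num]]] ++ [X [Y [Z [W c]]]]]]

9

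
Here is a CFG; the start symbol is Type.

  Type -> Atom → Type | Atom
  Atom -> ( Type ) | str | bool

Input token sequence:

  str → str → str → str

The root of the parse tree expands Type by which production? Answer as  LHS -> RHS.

Type -> Atom → Type

[Type [Atom str] → [Type [Atom str] → [Type [Atom str] → [Type [Atom str]]]]]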